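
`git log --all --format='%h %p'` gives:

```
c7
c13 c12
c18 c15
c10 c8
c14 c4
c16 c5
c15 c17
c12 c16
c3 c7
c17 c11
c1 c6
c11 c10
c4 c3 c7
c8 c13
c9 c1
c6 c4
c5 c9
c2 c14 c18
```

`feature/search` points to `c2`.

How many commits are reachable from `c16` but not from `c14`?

Reachable from c16: {c1, c16, c3, c4, c5, c6, c7, c9}.
Reachable from c14: {c14, c3, c4, c7}.
In c16's history but not c14's: {c1, c16, c5, c6, c9} — 5 commits.

5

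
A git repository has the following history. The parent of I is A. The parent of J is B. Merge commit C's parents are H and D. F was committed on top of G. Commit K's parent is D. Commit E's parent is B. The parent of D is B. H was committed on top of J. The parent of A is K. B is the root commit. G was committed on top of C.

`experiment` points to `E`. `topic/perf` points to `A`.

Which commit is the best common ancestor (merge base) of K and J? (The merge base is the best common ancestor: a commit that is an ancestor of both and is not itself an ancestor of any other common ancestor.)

Ancestors of K: {B, D, K}.
Ancestors of J: {B, J}.
Common ancestors: {B}.
The only common ancestor is B, so it is the merge base.

B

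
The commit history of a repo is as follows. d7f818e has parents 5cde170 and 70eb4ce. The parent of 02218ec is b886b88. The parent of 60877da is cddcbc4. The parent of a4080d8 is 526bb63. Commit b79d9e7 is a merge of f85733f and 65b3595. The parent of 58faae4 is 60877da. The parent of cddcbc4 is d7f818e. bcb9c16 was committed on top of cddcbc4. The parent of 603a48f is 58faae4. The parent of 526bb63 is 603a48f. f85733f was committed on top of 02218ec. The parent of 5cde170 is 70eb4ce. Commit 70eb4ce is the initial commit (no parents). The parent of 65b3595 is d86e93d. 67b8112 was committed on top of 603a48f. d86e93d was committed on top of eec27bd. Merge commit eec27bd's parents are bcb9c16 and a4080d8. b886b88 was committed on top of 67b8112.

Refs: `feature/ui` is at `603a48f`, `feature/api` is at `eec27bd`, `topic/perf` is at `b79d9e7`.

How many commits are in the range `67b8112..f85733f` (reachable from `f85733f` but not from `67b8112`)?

Reachable from f85733f: {02218ec, 58faae4, 5cde170, 603a48f, 60877da, 67b8112, 70eb4ce, b886b88, cddcbc4, d7f818e, f85733f}.
Reachable from 67b8112: {58faae4, 5cde170, 603a48f, 60877da, 67b8112, 70eb4ce, cddcbc4, d7f818e}.
In f85733f's history but not 67b8112's: {02218ec, b886b88, f85733f} — 3 commits.

3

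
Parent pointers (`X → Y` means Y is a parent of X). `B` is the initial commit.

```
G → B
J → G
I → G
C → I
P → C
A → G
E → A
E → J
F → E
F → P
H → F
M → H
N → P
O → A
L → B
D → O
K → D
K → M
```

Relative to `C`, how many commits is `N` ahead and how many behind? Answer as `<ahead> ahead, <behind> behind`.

Reachable from N: {B, C, G, I, N, P}.
Reachable from C: {B, C, G, I}.
Only in N's history (ahead): {N, P} — 2.
Only in C's history (behind): {} — 0.

2 ahead, 0 behind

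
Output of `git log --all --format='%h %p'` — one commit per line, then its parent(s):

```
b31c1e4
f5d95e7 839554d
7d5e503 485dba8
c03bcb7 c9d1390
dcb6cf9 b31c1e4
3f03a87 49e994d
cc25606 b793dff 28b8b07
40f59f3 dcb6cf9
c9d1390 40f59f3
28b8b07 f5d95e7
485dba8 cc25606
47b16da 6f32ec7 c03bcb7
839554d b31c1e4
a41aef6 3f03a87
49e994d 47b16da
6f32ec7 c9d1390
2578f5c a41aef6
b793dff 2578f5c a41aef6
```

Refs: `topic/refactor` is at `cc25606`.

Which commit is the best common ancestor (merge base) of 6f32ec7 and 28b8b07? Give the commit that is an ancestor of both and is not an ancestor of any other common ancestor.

Ancestors of 6f32ec7: {40f59f3, 6f32ec7, b31c1e4, c9d1390, dcb6cf9}.
Ancestors of 28b8b07: {28b8b07, 839554d, b31c1e4, f5d95e7}.
Common ancestors: {b31c1e4}.
The only common ancestor is b31c1e4, so it is the merge base.

b31c1e4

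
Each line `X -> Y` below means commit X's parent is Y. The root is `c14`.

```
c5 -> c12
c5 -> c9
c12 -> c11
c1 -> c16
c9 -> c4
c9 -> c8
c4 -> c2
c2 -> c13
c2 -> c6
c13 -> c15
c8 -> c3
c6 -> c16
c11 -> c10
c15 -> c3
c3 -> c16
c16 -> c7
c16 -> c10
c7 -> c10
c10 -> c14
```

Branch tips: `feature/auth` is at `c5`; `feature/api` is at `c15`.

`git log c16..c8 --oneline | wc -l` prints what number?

Reachable from c8: {c10, c14, c16, c3, c7, c8}.
Reachable from c16: {c10, c14, c16, c7}.
In c8's history but not c16's: {c3, c8} — 2 commits.

2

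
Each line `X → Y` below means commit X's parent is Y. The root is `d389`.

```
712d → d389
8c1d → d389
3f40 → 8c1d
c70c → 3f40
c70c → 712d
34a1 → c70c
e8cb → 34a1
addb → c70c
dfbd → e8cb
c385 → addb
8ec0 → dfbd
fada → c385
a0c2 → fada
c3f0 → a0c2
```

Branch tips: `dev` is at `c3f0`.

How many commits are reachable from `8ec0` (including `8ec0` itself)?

Walking parent pointers from 8ec0: reachable set = {34a1, 3f40, 712d, 8c1d, 8ec0, c70c, d389, dfbd, e8cb}.
That is 9 commits.

9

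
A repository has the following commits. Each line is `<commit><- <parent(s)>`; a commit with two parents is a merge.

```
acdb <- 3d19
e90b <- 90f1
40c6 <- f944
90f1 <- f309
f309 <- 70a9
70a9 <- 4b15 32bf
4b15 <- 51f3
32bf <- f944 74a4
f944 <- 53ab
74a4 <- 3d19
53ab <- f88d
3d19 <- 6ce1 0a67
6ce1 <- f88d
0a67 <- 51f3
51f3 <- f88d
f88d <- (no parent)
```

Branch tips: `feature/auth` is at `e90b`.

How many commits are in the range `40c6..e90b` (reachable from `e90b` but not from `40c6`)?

Reachable from e90b: {0a67, 32bf, 3d19, 4b15, 51f3, 53ab, 6ce1, 70a9, 74a4, 90f1, e90b, f309, f88d, f944}.
Reachable from 40c6: {40c6, 53ab, f88d, f944}.
In e90b's history but not 40c6's: {0a67, 32bf, 3d19, 4b15, 51f3, 6ce1, 70a9, 74a4, 90f1, e90b, f309} — 11 commits.

11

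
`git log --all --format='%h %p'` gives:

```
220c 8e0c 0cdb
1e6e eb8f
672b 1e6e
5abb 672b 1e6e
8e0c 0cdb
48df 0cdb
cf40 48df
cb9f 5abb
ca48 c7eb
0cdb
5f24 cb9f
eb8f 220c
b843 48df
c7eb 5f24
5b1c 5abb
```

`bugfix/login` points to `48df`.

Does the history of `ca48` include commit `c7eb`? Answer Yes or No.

Yes

Ancestors of ca48 (commits reachable by following parents): {0cdb, 1e6e, 220c, 5abb, 5f24, 672b, 8e0c, c7eb, ca48, cb9f, eb8f}.
c7eb is in that set, so it is an ancestor of ca48.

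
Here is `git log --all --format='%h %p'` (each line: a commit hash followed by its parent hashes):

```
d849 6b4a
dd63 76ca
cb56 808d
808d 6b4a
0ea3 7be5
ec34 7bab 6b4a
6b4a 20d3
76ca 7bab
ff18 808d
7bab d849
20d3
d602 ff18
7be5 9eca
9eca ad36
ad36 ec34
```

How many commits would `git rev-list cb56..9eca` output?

Reachable from 9eca: {20d3, 6b4a, 7bab, 9eca, ad36, d849, ec34}.
Reachable from cb56: {20d3, 6b4a, 808d, cb56}.
In 9eca's history but not cb56's: {7bab, 9eca, ad36, d849, ec34} — 5 commits.

5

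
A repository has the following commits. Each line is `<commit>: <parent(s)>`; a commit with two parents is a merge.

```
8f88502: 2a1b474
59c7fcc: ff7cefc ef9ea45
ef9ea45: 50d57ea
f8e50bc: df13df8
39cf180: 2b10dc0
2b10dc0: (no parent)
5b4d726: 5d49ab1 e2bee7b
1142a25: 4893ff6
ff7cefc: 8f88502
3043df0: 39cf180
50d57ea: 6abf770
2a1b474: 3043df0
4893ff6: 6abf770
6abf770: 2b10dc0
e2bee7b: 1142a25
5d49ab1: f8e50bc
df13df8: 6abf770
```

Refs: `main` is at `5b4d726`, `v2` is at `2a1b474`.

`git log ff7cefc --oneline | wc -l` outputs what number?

6

Walking parent pointers from ff7cefc: reachable set = {2a1b474, 2b10dc0, 3043df0, 39cf180, 8f88502, ff7cefc}.
That is 6 commits.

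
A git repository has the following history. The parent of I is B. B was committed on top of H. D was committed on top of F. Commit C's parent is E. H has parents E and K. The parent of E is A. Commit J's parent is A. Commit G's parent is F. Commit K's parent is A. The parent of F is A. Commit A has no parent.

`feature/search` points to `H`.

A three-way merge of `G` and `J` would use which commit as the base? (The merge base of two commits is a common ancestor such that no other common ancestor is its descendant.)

A

Ancestors of G: {A, F, G}.
Ancestors of J: {A, J}.
Common ancestors: {A}.
The only common ancestor is A, so it is the merge base.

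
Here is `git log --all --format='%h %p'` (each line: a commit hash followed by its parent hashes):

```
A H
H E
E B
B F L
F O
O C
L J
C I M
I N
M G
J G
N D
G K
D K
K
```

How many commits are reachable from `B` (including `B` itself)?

Walking parent pointers from B: reachable set = {B, C, D, F, G, I, J, K, L, M, N, O}.
That is 12 commits.

12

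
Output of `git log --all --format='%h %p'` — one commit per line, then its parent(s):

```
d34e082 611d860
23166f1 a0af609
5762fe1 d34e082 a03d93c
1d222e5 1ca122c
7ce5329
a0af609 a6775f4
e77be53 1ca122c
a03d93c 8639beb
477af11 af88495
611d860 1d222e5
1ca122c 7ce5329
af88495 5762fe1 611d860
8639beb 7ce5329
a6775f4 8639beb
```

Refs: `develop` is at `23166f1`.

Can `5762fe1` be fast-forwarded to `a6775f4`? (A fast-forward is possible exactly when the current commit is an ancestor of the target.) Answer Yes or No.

No

A fast-forward from 5762fe1 to a6775f4 is possible iff 5762fe1 is an ancestor of a6775f4.
Ancestors of a6775f4: {7ce5329, 8639beb, a6775f4}.
5762fe1 is not among them, so fast-forward is not possible.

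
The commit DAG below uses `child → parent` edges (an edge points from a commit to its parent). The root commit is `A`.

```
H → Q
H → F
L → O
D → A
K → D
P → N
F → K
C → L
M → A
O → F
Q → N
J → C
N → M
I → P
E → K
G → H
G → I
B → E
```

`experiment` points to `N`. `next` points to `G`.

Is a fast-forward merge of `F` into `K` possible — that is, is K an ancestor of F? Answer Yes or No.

Yes

A fast-forward from K to F is possible iff K is an ancestor of F.
Ancestors of F: {A, D, F, K}.
K is among them, so fast-forward is possible.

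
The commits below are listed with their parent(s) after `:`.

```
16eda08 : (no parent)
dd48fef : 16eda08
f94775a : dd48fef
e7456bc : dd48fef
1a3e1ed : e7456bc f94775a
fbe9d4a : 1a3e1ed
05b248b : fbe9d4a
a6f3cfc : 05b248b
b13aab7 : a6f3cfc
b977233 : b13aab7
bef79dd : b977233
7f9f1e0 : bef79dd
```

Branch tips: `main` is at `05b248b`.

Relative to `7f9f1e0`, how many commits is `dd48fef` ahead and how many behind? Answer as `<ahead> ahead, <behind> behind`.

Reachable from dd48fef: {16eda08, dd48fef}.
Reachable from 7f9f1e0: {05b248b, 16eda08, 1a3e1ed, 7f9f1e0, a6f3cfc, b13aab7, b977233, bef79dd, dd48fef, e7456bc, f94775a, fbe9d4a}.
Only in dd48fef's history (ahead): {} — 0.
Only in 7f9f1e0's history (behind): {05b248b, 1a3e1ed, 7f9f1e0, a6f3cfc, b13aab7, b977233, bef79dd, e7456bc, f94775a, fbe9d4a} — 10.

0 ahead, 10 behind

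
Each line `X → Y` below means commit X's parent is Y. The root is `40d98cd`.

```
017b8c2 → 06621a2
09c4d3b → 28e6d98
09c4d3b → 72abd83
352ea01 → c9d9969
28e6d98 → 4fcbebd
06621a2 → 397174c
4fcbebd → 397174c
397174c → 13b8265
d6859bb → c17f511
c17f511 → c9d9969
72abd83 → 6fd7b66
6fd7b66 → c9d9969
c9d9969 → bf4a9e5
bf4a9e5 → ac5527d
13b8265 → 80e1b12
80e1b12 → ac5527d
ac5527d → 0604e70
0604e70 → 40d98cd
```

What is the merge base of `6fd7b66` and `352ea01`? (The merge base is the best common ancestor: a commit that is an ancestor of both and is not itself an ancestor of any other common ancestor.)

c9d9969

Ancestors of 6fd7b66: {0604e70, 40d98cd, 6fd7b66, ac5527d, bf4a9e5, c9d9969}.
Ancestors of 352ea01: {0604e70, 352ea01, 40d98cd, ac5527d, bf4a9e5, c9d9969}.
Common ancestors: {0604e70, 40d98cd, ac5527d, bf4a9e5, c9d9969}.
Among these, c9d9969 is not an ancestor of any other common ancestor — it is the merge base.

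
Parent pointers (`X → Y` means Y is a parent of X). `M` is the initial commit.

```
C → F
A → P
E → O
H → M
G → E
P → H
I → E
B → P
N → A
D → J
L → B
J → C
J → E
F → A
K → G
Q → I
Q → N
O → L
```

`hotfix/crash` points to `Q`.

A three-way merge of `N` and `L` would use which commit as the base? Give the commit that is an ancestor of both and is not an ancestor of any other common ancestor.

P

Ancestors of N: {A, H, M, N, P}.
Ancestors of L: {B, H, L, M, P}.
Common ancestors: {H, M, P}.
Among these, P is not an ancestor of any other common ancestor — it is the merge base.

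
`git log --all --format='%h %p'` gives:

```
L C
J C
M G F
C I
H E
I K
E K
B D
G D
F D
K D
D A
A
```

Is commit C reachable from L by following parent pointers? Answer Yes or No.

Ancestors of L (commits reachable by following parents): {A, C, D, I, K, L}.
C is in that set, so it is an ancestor of L.

Yes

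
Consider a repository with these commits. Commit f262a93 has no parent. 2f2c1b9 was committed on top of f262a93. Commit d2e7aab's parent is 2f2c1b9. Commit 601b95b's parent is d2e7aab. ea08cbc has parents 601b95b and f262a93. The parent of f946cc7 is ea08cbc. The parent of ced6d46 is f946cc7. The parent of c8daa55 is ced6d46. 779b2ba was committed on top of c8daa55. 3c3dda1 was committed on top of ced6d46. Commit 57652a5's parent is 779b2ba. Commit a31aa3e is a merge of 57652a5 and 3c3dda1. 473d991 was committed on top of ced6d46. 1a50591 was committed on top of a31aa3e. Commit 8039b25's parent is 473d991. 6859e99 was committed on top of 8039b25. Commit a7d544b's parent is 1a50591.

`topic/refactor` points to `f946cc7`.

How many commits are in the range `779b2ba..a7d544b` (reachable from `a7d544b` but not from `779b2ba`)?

Reachable from a7d544b: {1a50591, 2f2c1b9, 3c3dda1, 57652a5, 601b95b, 779b2ba, a31aa3e, a7d544b, c8daa55, ced6d46, d2e7aab, ea08cbc, f262a93, f946cc7}.
Reachable from 779b2ba: {2f2c1b9, 601b95b, 779b2ba, c8daa55, ced6d46, d2e7aab, ea08cbc, f262a93, f946cc7}.
In a7d544b's history but not 779b2ba's: {1a50591, 3c3dda1, 57652a5, a31aa3e, a7d544b} — 5 commits.

5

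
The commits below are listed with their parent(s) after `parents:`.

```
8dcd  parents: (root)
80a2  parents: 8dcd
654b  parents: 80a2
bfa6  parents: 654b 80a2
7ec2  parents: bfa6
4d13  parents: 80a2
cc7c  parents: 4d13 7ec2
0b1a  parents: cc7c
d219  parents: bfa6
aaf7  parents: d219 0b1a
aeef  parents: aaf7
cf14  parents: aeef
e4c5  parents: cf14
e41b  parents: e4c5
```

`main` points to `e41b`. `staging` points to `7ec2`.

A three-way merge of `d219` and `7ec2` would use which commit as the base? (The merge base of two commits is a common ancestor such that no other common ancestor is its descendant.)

bfa6

Ancestors of d219: {654b, 80a2, 8dcd, bfa6, d219}.
Ancestors of 7ec2: {654b, 7ec2, 80a2, 8dcd, bfa6}.
Common ancestors: {654b, 80a2, 8dcd, bfa6}.
Among these, bfa6 is not an ancestor of any other common ancestor — it is the merge base.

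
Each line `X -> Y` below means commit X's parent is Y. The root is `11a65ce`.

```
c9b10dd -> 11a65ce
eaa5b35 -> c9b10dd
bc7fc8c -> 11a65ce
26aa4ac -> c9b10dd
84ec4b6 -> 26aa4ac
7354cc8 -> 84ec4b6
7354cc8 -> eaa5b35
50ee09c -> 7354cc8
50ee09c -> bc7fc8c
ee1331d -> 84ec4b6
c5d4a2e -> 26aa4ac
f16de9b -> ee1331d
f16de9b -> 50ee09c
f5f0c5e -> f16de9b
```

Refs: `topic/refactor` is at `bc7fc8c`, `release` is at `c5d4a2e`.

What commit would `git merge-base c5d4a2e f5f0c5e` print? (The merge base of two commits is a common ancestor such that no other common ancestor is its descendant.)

Ancestors of c5d4a2e: {11a65ce, 26aa4ac, c5d4a2e, c9b10dd}.
Ancestors of f5f0c5e: {11a65ce, 26aa4ac, 50ee09c, 7354cc8, 84ec4b6, bc7fc8c, c9b10dd, eaa5b35, ee1331d, f16de9b, f5f0c5e}.
Common ancestors: {11a65ce, 26aa4ac, c9b10dd}.
Among these, 26aa4ac is not an ancestor of any other common ancestor — it is the merge base.

26aa4ac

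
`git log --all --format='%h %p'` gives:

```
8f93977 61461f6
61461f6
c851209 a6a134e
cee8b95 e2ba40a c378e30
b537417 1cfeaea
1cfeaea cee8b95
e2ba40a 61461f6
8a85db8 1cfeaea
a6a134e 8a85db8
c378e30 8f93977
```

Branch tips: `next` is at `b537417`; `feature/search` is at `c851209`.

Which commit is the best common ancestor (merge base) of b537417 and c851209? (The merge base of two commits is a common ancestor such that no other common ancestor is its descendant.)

1cfeaea

Ancestors of b537417: {1cfeaea, 61461f6, 8f93977, b537417, c378e30, cee8b95, e2ba40a}.
Ancestors of c851209: {1cfeaea, 61461f6, 8a85db8, 8f93977, a6a134e, c378e30, c851209, cee8b95, e2ba40a}.
Common ancestors: {1cfeaea, 61461f6, 8f93977, c378e30, cee8b95, e2ba40a}.
Among these, 1cfeaea is not an ancestor of any other common ancestor — it is the merge base.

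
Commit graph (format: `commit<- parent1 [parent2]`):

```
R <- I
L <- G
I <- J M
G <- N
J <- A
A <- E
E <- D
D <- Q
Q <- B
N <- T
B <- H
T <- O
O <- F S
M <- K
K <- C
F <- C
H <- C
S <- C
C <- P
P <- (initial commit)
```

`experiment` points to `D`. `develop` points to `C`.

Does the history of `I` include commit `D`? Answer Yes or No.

Ancestors of I (commits reachable by following parents): {A, B, C, D, E, H, I, J, K, M, P, Q}.
D is in that set, so it is an ancestor of I.

Yes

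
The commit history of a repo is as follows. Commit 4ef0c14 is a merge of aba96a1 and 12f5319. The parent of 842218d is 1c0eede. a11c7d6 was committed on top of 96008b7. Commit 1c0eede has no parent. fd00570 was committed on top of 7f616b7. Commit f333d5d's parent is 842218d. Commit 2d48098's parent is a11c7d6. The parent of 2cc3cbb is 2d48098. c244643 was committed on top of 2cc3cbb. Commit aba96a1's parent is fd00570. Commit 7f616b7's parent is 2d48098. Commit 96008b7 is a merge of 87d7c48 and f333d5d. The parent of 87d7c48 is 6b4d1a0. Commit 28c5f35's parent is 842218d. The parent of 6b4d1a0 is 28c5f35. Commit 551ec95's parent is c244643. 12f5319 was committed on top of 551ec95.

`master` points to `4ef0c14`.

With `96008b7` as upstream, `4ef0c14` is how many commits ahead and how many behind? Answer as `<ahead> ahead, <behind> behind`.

Reachable from 4ef0c14: {12f5319, 1c0eede, 28c5f35, 2cc3cbb, 2d48098, 4ef0c14, 551ec95, 6b4d1a0, 7f616b7, 842218d, 87d7c48, 96008b7, a11c7d6, aba96a1, c244643, f333d5d, fd00570}.
Reachable from 96008b7: {1c0eede, 28c5f35, 6b4d1a0, 842218d, 87d7c48, 96008b7, f333d5d}.
Only in 4ef0c14's history (ahead): {12f5319, 2cc3cbb, 2d48098, 4ef0c14, 551ec95, 7f616b7, a11c7d6, aba96a1, c244643, fd00570} — 10.
Only in 96008b7's history (behind): {} — 0.

10 ahead, 0 behind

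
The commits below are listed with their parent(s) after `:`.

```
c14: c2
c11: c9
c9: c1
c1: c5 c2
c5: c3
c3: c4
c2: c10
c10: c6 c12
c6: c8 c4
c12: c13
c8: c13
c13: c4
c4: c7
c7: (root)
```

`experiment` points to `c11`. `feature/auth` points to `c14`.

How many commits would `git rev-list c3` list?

3

Walking parent pointers from c3: reachable set = {c3, c4, c7}.
That is 3 commits.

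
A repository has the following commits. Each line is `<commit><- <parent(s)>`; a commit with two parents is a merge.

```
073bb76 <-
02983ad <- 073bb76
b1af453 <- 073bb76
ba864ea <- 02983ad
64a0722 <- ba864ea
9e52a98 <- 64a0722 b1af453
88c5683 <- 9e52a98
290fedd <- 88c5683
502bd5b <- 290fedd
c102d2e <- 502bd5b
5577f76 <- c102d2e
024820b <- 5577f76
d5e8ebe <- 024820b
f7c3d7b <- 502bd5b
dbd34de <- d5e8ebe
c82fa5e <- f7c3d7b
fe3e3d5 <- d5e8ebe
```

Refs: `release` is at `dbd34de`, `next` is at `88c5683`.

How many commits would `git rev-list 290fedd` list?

8

Walking parent pointers from 290fedd: reachable set = {02983ad, 073bb76, 290fedd, 64a0722, 88c5683, 9e52a98, b1af453, ba864ea}.
That is 8 commits.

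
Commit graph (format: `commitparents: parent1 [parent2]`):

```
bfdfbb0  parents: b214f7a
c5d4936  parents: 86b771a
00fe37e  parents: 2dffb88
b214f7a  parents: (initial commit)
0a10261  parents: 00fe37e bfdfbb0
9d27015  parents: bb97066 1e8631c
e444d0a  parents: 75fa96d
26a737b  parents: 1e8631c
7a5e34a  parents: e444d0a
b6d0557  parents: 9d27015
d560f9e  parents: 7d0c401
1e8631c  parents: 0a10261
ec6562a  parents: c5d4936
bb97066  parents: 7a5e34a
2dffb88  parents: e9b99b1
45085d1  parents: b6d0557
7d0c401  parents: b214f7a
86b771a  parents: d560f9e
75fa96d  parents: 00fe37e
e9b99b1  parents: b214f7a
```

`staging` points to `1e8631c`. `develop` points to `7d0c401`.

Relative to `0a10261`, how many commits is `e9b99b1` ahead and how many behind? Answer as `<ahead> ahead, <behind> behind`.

Reachable from e9b99b1: {b214f7a, e9b99b1}.
Reachable from 0a10261: {00fe37e, 0a10261, 2dffb88, b214f7a, bfdfbb0, e9b99b1}.
Only in e9b99b1's history (ahead): {} — 0.
Only in 0a10261's history (behind): {00fe37e, 0a10261, 2dffb88, bfdfbb0} — 4.

0 ahead, 4 behind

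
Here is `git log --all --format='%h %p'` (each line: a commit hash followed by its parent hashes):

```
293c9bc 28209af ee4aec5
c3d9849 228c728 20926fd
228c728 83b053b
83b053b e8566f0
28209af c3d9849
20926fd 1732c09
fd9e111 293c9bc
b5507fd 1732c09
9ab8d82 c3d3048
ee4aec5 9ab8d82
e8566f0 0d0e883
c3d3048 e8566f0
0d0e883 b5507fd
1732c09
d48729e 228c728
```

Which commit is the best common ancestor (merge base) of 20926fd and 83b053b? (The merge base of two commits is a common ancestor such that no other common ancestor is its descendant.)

1732c09

Ancestors of 20926fd: {1732c09, 20926fd}.
Ancestors of 83b053b: {0d0e883, 1732c09, 83b053b, b5507fd, e8566f0}.
Common ancestors: {1732c09}.
The only common ancestor is 1732c09, so it is the merge base.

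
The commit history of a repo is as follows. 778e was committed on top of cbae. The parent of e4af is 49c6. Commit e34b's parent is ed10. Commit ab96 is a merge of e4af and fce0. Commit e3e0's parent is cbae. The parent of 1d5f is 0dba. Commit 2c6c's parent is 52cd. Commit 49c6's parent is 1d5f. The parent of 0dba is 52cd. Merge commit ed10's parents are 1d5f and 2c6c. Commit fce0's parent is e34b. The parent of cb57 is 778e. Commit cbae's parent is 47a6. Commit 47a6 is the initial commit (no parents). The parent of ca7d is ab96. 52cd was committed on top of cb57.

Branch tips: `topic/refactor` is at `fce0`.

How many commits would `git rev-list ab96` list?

Walking parent pointers from ab96: reachable set = {0dba, 1d5f, 2c6c, 47a6, 49c6, 52cd, 778e, ab96, cb57, cbae, e34b, e4af, ed10, fce0}.
That is 14 commits.

14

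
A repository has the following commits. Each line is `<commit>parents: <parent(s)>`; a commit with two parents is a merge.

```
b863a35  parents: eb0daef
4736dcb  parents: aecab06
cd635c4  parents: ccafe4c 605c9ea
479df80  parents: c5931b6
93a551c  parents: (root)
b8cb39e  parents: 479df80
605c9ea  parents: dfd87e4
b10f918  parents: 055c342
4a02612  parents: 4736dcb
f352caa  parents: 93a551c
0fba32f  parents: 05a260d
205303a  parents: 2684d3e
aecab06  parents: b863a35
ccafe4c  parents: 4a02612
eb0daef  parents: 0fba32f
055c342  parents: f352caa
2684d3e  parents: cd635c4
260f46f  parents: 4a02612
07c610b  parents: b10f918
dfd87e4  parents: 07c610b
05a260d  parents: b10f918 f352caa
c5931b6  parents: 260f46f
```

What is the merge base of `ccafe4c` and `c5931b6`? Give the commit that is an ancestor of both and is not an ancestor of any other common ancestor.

4a02612

Ancestors of ccafe4c: {055c342, 05a260d, 0fba32f, 4736dcb, 4a02612, 93a551c, aecab06, b10f918, b863a35, ccafe4c, eb0daef, f352caa}.
Ancestors of c5931b6: {055c342, 05a260d, 0fba32f, 260f46f, 4736dcb, 4a02612, 93a551c, aecab06, b10f918, b863a35, c5931b6, eb0daef, f352caa}.
Common ancestors: {055c342, 05a260d, 0fba32f, 4736dcb, 4a02612, 93a551c, aecab06, b10f918, b863a35, eb0daef, f352caa}.
Among these, 4a02612 is not an ancestor of any other common ancestor — it is the merge base.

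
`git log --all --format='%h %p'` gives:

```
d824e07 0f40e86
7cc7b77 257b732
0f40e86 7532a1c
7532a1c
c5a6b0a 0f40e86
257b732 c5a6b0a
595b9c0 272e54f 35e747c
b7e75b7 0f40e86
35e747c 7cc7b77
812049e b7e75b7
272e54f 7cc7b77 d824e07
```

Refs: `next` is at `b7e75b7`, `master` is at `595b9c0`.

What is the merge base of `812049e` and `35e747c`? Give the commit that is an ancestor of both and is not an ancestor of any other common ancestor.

0f40e86

Ancestors of 812049e: {0f40e86, 7532a1c, 812049e, b7e75b7}.
Ancestors of 35e747c: {0f40e86, 257b732, 35e747c, 7532a1c, 7cc7b77, c5a6b0a}.
Common ancestors: {0f40e86, 7532a1c}.
Among these, 0f40e86 is not an ancestor of any other common ancestor — it is the merge base.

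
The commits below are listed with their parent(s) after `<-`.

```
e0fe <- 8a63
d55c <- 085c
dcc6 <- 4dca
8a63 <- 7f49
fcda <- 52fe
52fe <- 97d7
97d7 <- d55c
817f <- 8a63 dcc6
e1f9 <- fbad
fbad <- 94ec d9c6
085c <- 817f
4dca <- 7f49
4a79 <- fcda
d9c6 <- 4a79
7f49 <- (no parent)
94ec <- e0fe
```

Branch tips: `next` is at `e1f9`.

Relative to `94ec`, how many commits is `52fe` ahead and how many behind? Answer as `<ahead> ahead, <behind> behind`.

Reachable from 52fe: {085c, 4dca, 52fe, 7f49, 817f, 8a63, 97d7, d55c, dcc6}.
Reachable from 94ec: {7f49, 8a63, 94ec, e0fe}.
Only in 52fe's history (ahead): {085c, 4dca, 52fe, 817f, 97d7, d55c, dcc6} — 7.
Only in 94ec's history (behind): {94ec, e0fe} — 2.

7 ahead, 2 behind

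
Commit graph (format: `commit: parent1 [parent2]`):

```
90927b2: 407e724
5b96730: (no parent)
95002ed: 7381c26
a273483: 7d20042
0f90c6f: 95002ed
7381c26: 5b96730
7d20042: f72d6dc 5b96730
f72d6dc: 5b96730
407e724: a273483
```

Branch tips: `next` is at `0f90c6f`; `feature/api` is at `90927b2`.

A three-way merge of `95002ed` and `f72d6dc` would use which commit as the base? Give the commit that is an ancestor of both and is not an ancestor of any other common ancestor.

Ancestors of 95002ed: {5b96730, 7381c26, 95002ed}.
Ancestors of f72d6dc: {5b96730, f72d6dc}.
Common ancestors: {5b96730}.
The only common ancestor is 5b96730, so it is the merge base.

5b96730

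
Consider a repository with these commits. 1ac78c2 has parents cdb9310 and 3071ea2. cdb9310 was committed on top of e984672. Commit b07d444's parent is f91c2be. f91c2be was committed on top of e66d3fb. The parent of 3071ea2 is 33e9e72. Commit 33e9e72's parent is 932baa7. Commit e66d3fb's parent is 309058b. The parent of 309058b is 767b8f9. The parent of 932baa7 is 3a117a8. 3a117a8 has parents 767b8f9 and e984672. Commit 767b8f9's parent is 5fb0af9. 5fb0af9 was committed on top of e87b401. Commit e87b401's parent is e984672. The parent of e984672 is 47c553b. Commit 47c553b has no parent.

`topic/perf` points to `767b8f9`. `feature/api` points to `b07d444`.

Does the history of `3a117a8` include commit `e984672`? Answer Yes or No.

Yes

Ancestors of 3a117a8 (commits reachable by following parents): {3a117a8, 47c553b, 5fb0af9, 767b8f9, e87b401, e984672}.
e984672 is in that set, so it is an ancestor of 3a117a8.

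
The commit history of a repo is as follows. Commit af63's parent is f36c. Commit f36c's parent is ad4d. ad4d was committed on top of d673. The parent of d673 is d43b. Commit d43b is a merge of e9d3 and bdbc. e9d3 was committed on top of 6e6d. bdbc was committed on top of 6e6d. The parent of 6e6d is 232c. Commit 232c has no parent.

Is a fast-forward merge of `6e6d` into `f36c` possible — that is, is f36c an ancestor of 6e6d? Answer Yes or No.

No

A fast-forward from f36c to 6e6d is possible iff f36c is an ancestor of 6e6d.
Ancestors of 6e6d: {232c, 6e6d}.
f36c is not among them, so fast-forward is not possible.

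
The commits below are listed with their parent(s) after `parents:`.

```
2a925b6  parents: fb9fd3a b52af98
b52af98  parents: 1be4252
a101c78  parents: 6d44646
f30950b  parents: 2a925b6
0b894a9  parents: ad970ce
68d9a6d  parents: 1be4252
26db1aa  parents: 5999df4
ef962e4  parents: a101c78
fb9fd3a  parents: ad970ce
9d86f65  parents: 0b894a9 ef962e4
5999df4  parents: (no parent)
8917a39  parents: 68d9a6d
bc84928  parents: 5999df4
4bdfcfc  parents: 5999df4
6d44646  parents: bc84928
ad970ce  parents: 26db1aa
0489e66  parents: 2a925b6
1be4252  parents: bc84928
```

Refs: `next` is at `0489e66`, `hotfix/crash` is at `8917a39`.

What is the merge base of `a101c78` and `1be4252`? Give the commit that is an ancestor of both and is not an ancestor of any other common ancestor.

bc84928

Ancestors of a101c78: {5999df4, 6d44646, a101c78, bc84928}.
Ancestors of 1be4252: {1be4252, 5999df4, bc84928}.
Common ancestors: {5999df4, bc84928}.
Among these, bc84928 is not an ancestor of any other common ancestor — it is the merge base.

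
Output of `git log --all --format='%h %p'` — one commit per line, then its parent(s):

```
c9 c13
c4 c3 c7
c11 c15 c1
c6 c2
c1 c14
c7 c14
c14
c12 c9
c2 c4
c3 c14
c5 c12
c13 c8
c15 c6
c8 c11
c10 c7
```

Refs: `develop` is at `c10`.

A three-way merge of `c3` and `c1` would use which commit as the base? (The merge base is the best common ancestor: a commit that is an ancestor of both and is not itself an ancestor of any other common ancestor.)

c14

Ancestors of c3: {c14, c3}.
Ancestors of c1: {c1, c14}.
Common ancestors: {c14}.
The only common ancestor is c14, so it is the merge base.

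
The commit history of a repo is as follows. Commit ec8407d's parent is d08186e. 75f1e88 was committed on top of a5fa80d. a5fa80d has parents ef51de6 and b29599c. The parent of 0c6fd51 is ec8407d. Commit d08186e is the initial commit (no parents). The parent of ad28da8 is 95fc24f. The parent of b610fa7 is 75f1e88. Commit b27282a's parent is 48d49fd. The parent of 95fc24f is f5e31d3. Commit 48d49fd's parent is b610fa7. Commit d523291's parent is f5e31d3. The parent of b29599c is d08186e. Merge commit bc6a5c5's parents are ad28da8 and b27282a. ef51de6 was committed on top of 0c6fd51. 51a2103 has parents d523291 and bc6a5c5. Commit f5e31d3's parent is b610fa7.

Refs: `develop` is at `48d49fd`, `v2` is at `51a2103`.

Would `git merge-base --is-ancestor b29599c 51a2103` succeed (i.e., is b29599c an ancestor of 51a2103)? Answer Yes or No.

Yes

Ancestors of 51a2103 (commits reachable by following parents): {0c6fd51, 48d49fd, 51a2103, 75f1e88, 95fc24f, a5fa80d, ad28da8, b27282a, b29599c, b610fa7, bc6a5c5, d08186e, d523291, ec8407d, ef51de6, f5e31d3}.
b29599c is in that set, so it is an ancestor of 51a2103.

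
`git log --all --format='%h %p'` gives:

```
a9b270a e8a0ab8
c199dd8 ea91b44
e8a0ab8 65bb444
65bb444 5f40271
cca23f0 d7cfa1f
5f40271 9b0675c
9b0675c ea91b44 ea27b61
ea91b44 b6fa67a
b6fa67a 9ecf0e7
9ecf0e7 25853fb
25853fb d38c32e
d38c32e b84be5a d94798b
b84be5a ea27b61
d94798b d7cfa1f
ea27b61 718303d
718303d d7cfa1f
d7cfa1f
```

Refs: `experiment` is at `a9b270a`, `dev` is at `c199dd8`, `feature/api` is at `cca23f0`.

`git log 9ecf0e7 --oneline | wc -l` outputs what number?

8

Walking parent pointers from 9ecf0e7: reachable set = {25853fb, 718303d, 9ecf0e7, b84be5a, d38c32e, d7cfa1f, d94798b, ea27b61}.
That is 8 commits.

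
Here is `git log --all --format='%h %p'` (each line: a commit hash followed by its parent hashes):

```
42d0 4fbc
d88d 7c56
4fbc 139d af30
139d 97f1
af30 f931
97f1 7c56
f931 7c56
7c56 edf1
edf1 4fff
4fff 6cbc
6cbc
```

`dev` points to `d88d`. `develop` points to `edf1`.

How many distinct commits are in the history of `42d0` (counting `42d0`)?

10

Walking parent pointers from 42d0: reachable set = {139d, 42d0, 4fbc, 4fff, 6cbc, 7c56, 97f1, af30, edf1, f931}.
That is 10 commits.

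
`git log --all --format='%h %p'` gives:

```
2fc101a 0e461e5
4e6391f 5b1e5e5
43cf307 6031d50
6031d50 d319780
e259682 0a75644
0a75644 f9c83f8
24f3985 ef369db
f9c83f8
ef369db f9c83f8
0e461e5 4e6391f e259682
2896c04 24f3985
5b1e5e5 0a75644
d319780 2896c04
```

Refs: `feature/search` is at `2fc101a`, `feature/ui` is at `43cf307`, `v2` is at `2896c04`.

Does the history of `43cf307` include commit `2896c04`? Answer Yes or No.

Yes

Ancestors of 43cf307 (commits reachable by following parents): {24f3985, 2896c04, 43cf307, 6031d50, d319780, ef369db, f9c83f8}.
2896c04 is in that set, so it is an ancestor of 43cf307.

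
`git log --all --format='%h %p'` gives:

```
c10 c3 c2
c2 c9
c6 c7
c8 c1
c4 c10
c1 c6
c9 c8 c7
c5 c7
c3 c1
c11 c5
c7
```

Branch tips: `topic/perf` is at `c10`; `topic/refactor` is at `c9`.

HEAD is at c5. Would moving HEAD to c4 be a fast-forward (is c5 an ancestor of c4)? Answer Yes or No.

A fast-forward from c5 to c4 is possible iff c5 is an ancestor of c4.
Ancestors of c4: {c1, c10, c2, c3, c4, c6, c7, c8, c9}.
c5 is not among them, so fast-forward is not possible.

No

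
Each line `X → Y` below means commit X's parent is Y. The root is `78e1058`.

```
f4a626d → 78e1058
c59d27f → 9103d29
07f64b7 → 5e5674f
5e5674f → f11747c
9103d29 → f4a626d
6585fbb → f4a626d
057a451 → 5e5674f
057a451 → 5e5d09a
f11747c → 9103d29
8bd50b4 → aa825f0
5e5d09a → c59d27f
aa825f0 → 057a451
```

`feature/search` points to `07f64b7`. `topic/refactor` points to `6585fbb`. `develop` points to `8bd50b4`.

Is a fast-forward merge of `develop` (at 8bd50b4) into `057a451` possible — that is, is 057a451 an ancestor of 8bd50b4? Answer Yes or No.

Yes

A fast-forward from 057a451 to 8bd50b4 is possible iff 057a451 is an ancestor of 8bd50b4.
Ancestors of 8bd50b4: {057a451, 5e5674f, 5e5d09a, 78e1058, 8bd50b4, 9103d29, aa825f0, c59d27f, f11747c, f4a626d}.
057a451 is among them, so fast-forward is possible.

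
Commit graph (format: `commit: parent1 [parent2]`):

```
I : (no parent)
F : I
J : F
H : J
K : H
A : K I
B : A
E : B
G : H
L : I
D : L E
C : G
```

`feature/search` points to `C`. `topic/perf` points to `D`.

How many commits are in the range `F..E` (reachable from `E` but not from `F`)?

6

Reachable from E: {A, B, E, F, H, I, J, K}.
Reachable from F: {F, I}.
In E's history but not F's: {A, B, E, H, J, K} — 6 commits.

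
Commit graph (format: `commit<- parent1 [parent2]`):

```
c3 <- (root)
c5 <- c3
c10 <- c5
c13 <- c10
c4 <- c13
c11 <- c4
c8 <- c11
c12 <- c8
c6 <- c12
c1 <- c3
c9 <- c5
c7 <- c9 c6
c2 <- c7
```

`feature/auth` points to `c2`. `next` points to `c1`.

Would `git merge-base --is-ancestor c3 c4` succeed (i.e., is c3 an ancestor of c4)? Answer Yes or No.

Yes

Ancestors of c4 (commits reachable by following parents): {c10, c13, c3, c4, c5}.
c3 is in that set, so it is an ancestor of c4.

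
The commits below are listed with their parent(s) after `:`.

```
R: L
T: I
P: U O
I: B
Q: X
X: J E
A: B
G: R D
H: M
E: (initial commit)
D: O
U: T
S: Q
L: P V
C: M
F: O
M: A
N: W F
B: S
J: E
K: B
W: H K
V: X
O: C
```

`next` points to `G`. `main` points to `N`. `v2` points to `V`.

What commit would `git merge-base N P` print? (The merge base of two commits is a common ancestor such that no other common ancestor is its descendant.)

O

Ancestors of N: {A, B, C, E, F, H, J, K, M, N, O, Q, S, W, X}.
Ancestors of P: {A, B, C, E, I, J, M, O, P, Q, S, T, U, X}.
Common ancestors: {A, B, C, E, J, M, O, Q, S, X}.
Among these, O is not an ancestor of any other common ancestor — it is the merge base.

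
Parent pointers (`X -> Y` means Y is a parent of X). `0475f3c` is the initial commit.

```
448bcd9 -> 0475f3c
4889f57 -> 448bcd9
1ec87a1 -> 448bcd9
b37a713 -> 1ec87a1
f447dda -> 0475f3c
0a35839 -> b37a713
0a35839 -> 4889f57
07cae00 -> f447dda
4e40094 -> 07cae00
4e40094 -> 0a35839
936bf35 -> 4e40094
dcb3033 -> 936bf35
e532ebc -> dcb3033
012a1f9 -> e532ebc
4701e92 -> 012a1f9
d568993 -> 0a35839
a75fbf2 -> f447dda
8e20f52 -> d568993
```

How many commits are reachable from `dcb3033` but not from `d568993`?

5

Reachable from dcb3033: {0475f3c, 07cae00, 0a35839, 1ec87a1, 448bcd9, 4889f57, 4e40094, 936bf35, b37a713, dcb3033, f447dda}.
Reachable from d568993: {0475f3c, 0a35839, 1ec87a1, 448bcd9, 4889f57, b37a713, d568993}.
In dcb3033's history but not d568993's: {07cae00, 4e40094, 936bf35, dcb3033, f447dda} — 5 commits.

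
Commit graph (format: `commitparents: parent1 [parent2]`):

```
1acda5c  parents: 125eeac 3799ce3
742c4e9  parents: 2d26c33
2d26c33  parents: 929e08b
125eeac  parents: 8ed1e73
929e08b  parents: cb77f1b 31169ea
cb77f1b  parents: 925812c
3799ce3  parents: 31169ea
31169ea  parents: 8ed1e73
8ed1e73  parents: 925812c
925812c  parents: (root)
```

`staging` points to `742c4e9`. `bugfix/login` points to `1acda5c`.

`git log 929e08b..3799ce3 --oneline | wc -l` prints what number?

Reachable from 3799ce3: {31169ea, 3799ce3, 8ed1e73, 925812c}.
Reachable from 929e08b: {31169ea, 8ed1e73, 925812c, 929e08b, cb77f1b}.
In 3799ce3's history but not 929e08b's: {3799ce3} — 1 commit.

1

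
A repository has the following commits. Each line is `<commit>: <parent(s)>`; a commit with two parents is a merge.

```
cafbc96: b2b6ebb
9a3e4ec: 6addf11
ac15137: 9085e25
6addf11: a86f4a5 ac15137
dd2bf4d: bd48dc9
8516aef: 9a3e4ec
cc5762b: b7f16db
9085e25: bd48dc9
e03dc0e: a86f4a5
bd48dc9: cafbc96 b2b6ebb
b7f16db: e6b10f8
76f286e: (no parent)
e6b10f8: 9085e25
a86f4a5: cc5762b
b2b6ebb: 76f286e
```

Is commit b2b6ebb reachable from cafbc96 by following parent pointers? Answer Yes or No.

Yes

Ancestors of cafbc96 (commits reachable by following parents): {76f286e, b2b6ebb, cafbc96}.
b2b6ebb is in that set, so it is an ancestor of cafbc96.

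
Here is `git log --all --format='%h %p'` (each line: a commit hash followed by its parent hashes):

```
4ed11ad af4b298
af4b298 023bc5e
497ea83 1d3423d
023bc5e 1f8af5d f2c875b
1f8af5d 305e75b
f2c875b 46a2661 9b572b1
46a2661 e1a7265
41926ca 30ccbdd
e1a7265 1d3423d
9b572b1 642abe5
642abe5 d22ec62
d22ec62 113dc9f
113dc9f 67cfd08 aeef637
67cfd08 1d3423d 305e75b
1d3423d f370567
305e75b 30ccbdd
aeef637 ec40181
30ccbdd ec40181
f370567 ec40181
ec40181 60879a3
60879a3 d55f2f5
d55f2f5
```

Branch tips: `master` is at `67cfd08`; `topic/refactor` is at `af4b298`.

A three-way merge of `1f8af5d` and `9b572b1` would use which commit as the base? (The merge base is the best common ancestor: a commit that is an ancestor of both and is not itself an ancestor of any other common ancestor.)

Ancestors of 1f8af5d: {1f8af5d, 305e75b, 30ccbdd, 60879a3, d55f2f5, ec40181}.
Ancestors of 9b572b1: {113dc9f, 1d3423d, 305e75b, 30ccbdd, 60879a3, 642abe5, 67cfd08, 9b572b1, aeef637, d22ec62, d55f2f5, ec40181, f370567}.
Common ancestors: {305e75b, 30ccbdd, 60879a3, d55f2f5, ec40181}.
Among these, 305e75b is not an ancestor of any other common ancestor — it is the merge base.

305e75b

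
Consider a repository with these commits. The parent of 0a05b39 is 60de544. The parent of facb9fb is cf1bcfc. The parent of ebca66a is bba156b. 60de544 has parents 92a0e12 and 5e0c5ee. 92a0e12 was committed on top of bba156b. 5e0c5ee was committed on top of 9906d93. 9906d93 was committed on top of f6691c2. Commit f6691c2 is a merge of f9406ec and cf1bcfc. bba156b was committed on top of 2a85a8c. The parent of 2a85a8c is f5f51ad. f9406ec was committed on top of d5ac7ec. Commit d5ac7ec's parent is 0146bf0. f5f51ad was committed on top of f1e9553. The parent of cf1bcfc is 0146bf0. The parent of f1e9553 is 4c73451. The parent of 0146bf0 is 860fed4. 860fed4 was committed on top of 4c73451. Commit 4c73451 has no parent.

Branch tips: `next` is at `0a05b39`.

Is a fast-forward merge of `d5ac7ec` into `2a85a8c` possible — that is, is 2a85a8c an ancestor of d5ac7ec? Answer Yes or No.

No

A fast-forward from 2a85a8c to d5ac7ec is possible iff 2a85a8c is an ancestor of d5ac7ec.
Ancestors of d5ac7ec: {0146bf0, 4c73451, 860fed4, d5ac7ec}.
2a85a8c is not among them, so fast-forward is not possible.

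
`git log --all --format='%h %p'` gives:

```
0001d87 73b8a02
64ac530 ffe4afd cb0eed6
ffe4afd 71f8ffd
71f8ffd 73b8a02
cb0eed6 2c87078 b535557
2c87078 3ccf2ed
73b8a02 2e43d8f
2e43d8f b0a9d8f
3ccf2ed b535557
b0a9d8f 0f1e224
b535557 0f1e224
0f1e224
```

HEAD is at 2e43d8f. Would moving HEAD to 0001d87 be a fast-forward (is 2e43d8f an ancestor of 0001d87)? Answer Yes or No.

Yes

A fast-forward from 2e43d8f to 0001d87 is possible iff 2e43d8f is an ancestor of 0001d87.
Ancestors of 0001d87: {0001d87, 0f1e224, 2e43d8f, 73b8a02, b0a9d8f}.
2e43d8f is among them, so fast-forward is possible.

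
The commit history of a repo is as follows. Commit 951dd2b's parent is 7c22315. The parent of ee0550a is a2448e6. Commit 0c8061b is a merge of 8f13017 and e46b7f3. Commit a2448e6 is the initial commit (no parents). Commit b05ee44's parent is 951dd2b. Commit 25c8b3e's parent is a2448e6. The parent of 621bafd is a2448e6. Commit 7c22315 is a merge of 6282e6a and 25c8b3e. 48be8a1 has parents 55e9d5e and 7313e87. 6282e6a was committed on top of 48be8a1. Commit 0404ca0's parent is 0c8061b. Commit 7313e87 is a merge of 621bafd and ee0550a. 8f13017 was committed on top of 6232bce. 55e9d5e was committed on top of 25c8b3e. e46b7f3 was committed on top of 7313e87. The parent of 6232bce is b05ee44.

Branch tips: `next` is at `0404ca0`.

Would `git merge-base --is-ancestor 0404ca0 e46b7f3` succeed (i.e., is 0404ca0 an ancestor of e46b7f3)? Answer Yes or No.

No

Ancestors of e46b7f3: {621bafd, 7313e87, a2448e6, e46b7f3, ee0550a}.
0404ca0 is not in that set, so it is not an ancestor of e46b7f3.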